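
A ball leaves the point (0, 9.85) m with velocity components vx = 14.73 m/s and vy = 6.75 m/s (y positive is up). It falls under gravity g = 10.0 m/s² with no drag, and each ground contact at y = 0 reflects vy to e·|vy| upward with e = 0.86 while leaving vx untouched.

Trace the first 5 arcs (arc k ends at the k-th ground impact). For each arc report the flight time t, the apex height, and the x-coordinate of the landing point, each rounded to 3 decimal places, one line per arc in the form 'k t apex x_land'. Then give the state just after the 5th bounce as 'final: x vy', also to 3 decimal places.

Arc 1: start y=9.850, vy=6.750 → t=2.232, apex=12.128, x_land=32.884, impact vy=-15.574
  bounce: vy ← 0.86·15.574 = 13.394
Arc 2: start y=0.000, vy=13.394 → t=2.679, apex=8.970, x_land=72.343, impact vy=-13.394
  bounce: vy ← 0.86·13.394 = 11.519
Arc 3: start y=0.000, vy=11.519 → t=2.304, apex=6.634, x_land=106.277, impact vy=-11.519
  bounce: vy ← 0.86·11.519 = 9.906
Arc 4: start y=0.000, vy=9.906 → t=1.981, apex=4.907, x_land=135.461, impact vy=-9.906
  bounce: vy ← 0.86·9.906 = 8.519
Arc 5: start y=0.000, vy=8.519 → t=1.704, apex=3.629, x_land=160.559, impact vy=-8.519
  bounce: vy ← 0.86·8.519 = 7.327

1 2.232 12.128 32.884
2 2.679 8.970 72.343
3 2.304 6.634 106.277
4 1.981 4.907 135.461
5 1.704 3.629 160.559
final: 160.559 7.327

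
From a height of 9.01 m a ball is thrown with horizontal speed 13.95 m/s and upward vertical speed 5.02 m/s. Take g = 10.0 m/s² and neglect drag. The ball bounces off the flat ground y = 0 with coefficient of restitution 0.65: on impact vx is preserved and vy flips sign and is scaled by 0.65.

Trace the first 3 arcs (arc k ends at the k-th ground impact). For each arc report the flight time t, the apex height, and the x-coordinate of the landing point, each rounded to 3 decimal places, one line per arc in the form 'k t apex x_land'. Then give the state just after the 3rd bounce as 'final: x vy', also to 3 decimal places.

1 1.935 10.270 26.996
2 1.863 4.339 52.986
3 1.211 1.833 69.880
final: 69.880 3.936

Arc 1: start y=9.010, vy=5.020 → t=1.935, apex=10.270, x_land=26.996, impact vy=-14.332
  bounce: vy ← 0.65·14.332 = 9.316
Arc 2: start y=0.000, vy=9.316 → t=1.863, apex=4.339, x_land=52.986, impact vy=-9.316
  bounce: vy ← 0.65·9.316 = 6.055
Arc 3: start y=0.000, vy=6.055 → t=1.211, apex=1.833, x_land=69.880, impact vy=-6.055
  bounce: vy ← 0.65·6.055 = 3.936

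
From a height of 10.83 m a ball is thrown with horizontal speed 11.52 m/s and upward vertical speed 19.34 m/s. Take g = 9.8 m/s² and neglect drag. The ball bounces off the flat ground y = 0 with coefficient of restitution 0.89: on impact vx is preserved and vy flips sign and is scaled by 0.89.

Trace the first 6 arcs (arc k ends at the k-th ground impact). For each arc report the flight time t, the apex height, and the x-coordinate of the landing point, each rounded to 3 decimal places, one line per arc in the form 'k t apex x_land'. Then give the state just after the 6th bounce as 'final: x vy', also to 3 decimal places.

1 4.444 29.913 51.198
2 4.398 23.694 101.863
3 3.914 18.768 146.955
4 3.484 14.866 187.086
5 3.100 11.776 222.804
6 2.759 9.328 254.592
final: 254.592 12.034

Arc 1: start y=10.830, vy=19.340 → t=4.444, apex=29.913, x_land=51.198, impact vy=-24.214
  bounce: vy ← 0.89·24.214 = 21.550
Arc 2: start y=0.000, vy=21.550 → t=4.398, apex=23.694, x_land=101.863, impact vy=-21.550
  bounce: vy ← 0.89·21.550 = 19.180
Arc 3: start y=0.000, vy=19.180 → t=3.914, apex=18.768, x_land=146.955, impact vy=-19.180
  bounce: vy ← 0.89·19.180 = 17.070
Arc 4: start y=0.000, vy=17.070 → t=3.484, apex=14.866, x_land=187.086, impact vy=-17.070
  bounce: vy ← 0.89·17.070 = 15.192
Arc 5: start y=0.000, vy=15.192 → t=3.100, apex=11.776, x_land=222.804, impact vy=-15.192
  bounce: vy ← 0.89·15.192 = 13.521
Arc 6: start y=0.000, vy=13.521 → t=2.759, apex=9.328, x_land=254.592, impact vy=-13.521
  bounce: vy ← 0.89·13.521 = 12.034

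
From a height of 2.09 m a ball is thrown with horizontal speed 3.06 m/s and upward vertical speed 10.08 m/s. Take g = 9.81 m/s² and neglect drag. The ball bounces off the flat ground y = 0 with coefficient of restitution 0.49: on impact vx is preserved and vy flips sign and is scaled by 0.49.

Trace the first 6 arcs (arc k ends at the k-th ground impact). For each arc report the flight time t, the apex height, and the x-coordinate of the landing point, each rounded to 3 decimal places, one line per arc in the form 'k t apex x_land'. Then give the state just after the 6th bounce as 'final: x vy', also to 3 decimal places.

1 2.245 7.269 6.869
2 1.193 1.745 10.520
3 0.585 0.419 12.309
4 0.286 0.101 13.185
5 0.140 0.024 13.615
6 0.069 0.006 13.825
final: 13.825 0.165

Arc 1: start y=2.090, vy=10.080 → t=2.245, apex=7.269, x_land=6.869, impact vy=-11.942
  bounce: vy ← 0.49·11.942 = 5.852
Arc 2: start y=0.000, vy=5.852 → t=1.193, apex=1.745, x_land=10.520, impact vy=-5.852
  bounce: vy ← 0.49·5.852 = 2.867
Arc 3: start y=0.000, vy=2.867 → t=0.585, apex=0.419, x_land=12.309, impact vy=-2.867
  bounce: vy ← 0.49·2.867 = 1.405
Arc 4: start y=0.000, vy=1.405 → t=0.286, apex=0.101, x_land=13.185, impact vy=-1.405
  bounce: vy ← 0.49·1.405 = 0.688
Arc 5: start y=0.000, vy=0.688 → t=0.140, apex=0.024, x_land=13.615, impact vy=-0.688
  bounce: vy ← 0.49·0.688 = 0.337
Arc 6: start y=0.000, vy=0.337 → t=0.069, apex=0.006, x_land=13.825, impact vy=-0.337
  bounce: vy ← 0.49·0.337 = 0.165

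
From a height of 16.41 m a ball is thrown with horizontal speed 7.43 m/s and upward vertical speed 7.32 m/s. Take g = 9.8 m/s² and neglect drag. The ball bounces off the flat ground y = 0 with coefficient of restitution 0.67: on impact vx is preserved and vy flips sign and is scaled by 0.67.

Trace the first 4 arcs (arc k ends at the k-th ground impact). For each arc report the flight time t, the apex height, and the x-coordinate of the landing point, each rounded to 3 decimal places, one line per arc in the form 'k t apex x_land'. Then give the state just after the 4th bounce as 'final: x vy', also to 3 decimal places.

Arc 1: start y=16.410, vy=7.320 → t=2.724, apex=19.144, x_land=20.236, impact vy=-19.371
  bounce: vy ← 0.67·19.371 = 12.978
Arc 2: start y=0.000, vy=12.978 → t=2.649, apex=8.594, x_land=39.915, impact vy=-12.978
  bounce: vy ← 0.67·12.978 = 8.695
Arc 3: start y=0.000, vy=8.695 → t=1.775, apex=3.858, x_land=53.100, impact vy=-8.695
  bounce: vy ← 0.67·8.695 = 5.826
Arc 4: start y=0.000, vy=5.826 → t=1.189, apex=1.732, x_land=61.934, impact vy=-5.826
  bounce: vy ← 0.67·5.826 = 3.903

1 2.724 19.144 20.236
2 2.649 8.594 39.915
3 1.775 3.858 53.100
4 1.189 1.732 61.934
final: 61.934 3.903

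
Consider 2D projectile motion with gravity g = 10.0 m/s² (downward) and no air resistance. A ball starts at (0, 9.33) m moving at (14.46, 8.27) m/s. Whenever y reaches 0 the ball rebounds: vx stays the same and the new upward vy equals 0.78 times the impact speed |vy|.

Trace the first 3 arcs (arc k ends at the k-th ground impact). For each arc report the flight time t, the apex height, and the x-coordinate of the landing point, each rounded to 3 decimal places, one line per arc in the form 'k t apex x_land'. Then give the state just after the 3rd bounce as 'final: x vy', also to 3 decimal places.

1 2.424 12.750 35.049
2 2.491 7.757 71.070
3 1.943 4.719 99.166
final: 99.166 7.578

Arc 1: start y=9.330, vy=8.270 → t=2.424, apex=12.750, x_land=35.049, impact vy=-15.968
  bounce: vy ← 0.78·15.968 = 12.455
Arc 2: start y=0.000, vy=12.455 → t=2.491, apex=7.757, x_land=71.070, impact vy=-12.455
  bounce: vy ← 0.78·12.455 = 9.715
Arc 3: start y=0.000, vy=9.715 → t=1.943, apex=4.719, x_land=99.166, impact vy=-9.715
  bounce: vy ← 0.78·9.715 = 7.578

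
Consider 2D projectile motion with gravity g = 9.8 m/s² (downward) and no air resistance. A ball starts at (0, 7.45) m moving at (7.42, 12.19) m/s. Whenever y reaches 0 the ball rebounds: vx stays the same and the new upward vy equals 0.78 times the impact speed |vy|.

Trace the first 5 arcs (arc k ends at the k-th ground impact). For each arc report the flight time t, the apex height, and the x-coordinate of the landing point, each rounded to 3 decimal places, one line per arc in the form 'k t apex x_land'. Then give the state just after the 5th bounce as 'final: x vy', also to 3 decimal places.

1 2.995 15.031 22.225
2 2.732 9.145 42.499
3 2.131 5.564 58.312
4 1.662 3.385 70.647
5 1.297 2.059 80.268
final: 80.268 4.956

Arc 1: start y=7.450, vy=12.190 → t=2.995, apex=15.031, x_land=22.225, impact vy=-17.164
  bounce: vy ← 0.78·17.164 = 13.388
Arc 2: start y=0.000, vy=13.388 → t=2.732, apex=9.145, x_land=42.499, impact vy=-13.388
  bounce: vy ← 0.78·13.388 = 10.443
Arc 3: start y=0.000, vy=10.443 → t=2.131, apex=5.564, x_land=58.312, impact vy=-10.443
  bounce: vy ← 0.78·10.443 = 8.145
Arc 4: start y=0.000, vy=8.145 → t=1.662, apex=3.385, x_land=70.647, impact vy=-8.145
  bounce: vy ← 0.78·8.145 = 6.353
Arc 5: start y=0.000, vy=6.353 → t=1.297, apex=2.059, x_land=80.268, impact vy=-6.353
  bounce: vy ← 0.78·6.353 = 4.956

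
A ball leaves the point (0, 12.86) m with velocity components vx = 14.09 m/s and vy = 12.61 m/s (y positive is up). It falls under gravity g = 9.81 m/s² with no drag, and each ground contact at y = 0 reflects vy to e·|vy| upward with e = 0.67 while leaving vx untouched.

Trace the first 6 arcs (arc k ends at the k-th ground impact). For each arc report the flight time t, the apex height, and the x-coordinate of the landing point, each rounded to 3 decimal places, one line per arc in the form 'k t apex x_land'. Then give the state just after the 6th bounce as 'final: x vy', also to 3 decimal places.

1 3.353 20.965 47.241
2 2.770 9.411 86.275
3 1.856 4.225 112.427
4 1.244 1.896 129.950
5 0.833 0.851 141.690
6 0.558 0.382 149.555
final: 149.555 1.835

Arc 1: start y=12.860, vy=12.610 → t=3.353, apex=20.965, x_land=47.241, impact vy=-20.281
  bounce: vy ← 0.67·20.281 = 13.588
Arc 2: start y=0.000, vy=13.588 → t=2.770, apex=9.411, x_land=86.275, impact vy=-13.588
  bounce: vy ← 0.67·13.588 = 9.104
Arc 3: start y=0.000, vy=9.104 → t=1.856, apex=4.225, x_land=112.427, impact vy=-9.104
  bounce: vy ← 0.67·9.104 = 6.100
Arc 4: start y=0.000, vy=6.100 → t=1.244, apex=1.896, x_land=129.950, impact vy=-6.100
  bounce: vy ← 0.67·6.100 = 4.087
Arc 5: start y=0.000, vy=4.087 → t=0.833, apex=0.851, x_land=141.690, impact vy=-4.087
  bounce: vy ← 0.67·4.087 = 2.738
Arc 6: start y=0.000, vy=2.738 → t=0.558, apex=0.382, x_land=149.555, impact vy=-2.738
  bounce: vy ← 0.67·2.738 = 1.835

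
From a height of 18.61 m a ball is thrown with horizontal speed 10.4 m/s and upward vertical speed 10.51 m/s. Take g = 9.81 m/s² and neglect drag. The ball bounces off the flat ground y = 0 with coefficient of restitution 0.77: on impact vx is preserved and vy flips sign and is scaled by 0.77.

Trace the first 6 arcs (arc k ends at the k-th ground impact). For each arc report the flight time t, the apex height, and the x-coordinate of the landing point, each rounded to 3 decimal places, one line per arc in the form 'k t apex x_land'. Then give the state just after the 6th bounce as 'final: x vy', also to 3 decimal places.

Arc 1: start y=18.610, vy=10.510 → t=3.294, apex=24.240, x_land=34.262, impact vy=-21.808
  bounce: vy ← 0.77·21.808 = 16.792
Arc 2: start y=0.000, vy=16.792 → t=3.423, apex=14.372, x_land=69.866, impact vy=-16.792
  bounce: vy ← 0.77·16.792 = 12.930
Arc 3: start y=0.000, vy=12.930 → t=2.636, apex=8.521, x_land=97.281, impact vy=-12.930
  bounce: vy ← 0.77·12.930 = 9.956
Arc 4: start y=0.000, vy=9.956 → t=2.030, apex=5.052, x_land=118.391, impact vy=-9.956
  bounce: vy ← 0.77·9.956 = 7.666
Arc 5: start y=0.000, vy=7.666 → t=1.563, apex=2.995, x_land=134.645, impact vy=-7.666
  bounce: vy ← 0.77·7.666 = 5.903
Arc 6: start y=0.000, vy=5.903 → t=1.203, apex=1.776, x_land=147.161, impact vy=-5.903
  bounce: vy ← 0.77·5.903 = 4.545

1 3.294 24.240 34.262
2 3.423 14.372 69.866
3 2.636 8.521 97.281
4 2.030 5.052 118.391
5 1.563 2.995 134.645
6 1.203 1.776 147.161
final: 147.161 4.545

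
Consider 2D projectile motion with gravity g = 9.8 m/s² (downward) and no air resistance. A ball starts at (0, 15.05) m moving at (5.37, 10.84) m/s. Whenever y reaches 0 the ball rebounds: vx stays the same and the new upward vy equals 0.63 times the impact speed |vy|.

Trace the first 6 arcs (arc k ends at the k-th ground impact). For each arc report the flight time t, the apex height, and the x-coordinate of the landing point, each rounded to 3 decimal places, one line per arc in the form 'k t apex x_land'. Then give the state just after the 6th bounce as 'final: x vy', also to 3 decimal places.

Arc 1: start y=15.050, vy=10.840 → t=3.179, apex=21.045, x_land=17.069, impact vy=-20.310
  bounce: vy ← 0.63·20.310 = 12.795
Arc 2: start y=0.000, vy=12.795 → t=2.611, apex=8.353, x_land=31.091, impact vy=-12.795
  bounce: vy ← 0.63·12.795 = 8.061
Arc 3: start y=0.000, vy=8.061 → t=1.645, apex=3.315, x_land=39.925, impact vy=-8.061
  bounce: vy ← 0.63·8.061 = 5.078
Arc 4: start y=0.000, vy=5.078 → t=1.036, apex=1.316, x_land=45.491, impact vy=-5.078
  bounce: vy ← 0.63·5.078 = 3.199
Arc 5: start y=0.000, vy=3.199 → t=0.653, apex=0.522, x_land=48.997, impact vy=-3.199
  bounce: vy ← 0.63·3.199 = 2.016
Arc 6: start y=0.000, vy=2.016 → t=0.411, apex=0.207, x_land=51.206, impact vy=-2.016
  bounce: vy ← 0.63·2.016 = 1.270

1 3.179 21.045 17.069
2 2.611 8.353 31.091
3 1.645 3.315 39.925
4 1.036 1.316 45.491
5 0.653 0.522 48.997
6 0.411 0.207 51.206
final: 51.206 1.270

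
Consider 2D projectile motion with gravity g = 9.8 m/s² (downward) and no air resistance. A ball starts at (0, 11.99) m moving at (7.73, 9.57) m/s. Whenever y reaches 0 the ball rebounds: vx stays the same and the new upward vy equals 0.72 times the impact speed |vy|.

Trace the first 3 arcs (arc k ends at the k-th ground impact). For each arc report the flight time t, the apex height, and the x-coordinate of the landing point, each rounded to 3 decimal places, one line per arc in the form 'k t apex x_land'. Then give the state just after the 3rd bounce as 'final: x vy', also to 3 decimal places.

Arc 1: start y=11.990, vy=9.570 → t=2.821, apex=16.663, x_land=21.803, impact vy=-18.072
  bounce: vy ← 0.72·18.072 = 13.012
Arc 2: start y=0.000, vy=13.012 → t=2.655, apex=8.638, x_land=42.330, impact vy=-13.012
  bounce: vy ← 0.72·13.012 = 9.368
Arc 3: start y=0.000, vy=9.368 → t=1.912, apex=4.478, x_land=57.109, impact vy=-9.368
  bounce: vy ← 0.72·9.368 = 6.745

1 2.821 16.663 21.803
2 2.655 8.638 42.330
3 1.912 4.478 57.109
final: 57.109 6.745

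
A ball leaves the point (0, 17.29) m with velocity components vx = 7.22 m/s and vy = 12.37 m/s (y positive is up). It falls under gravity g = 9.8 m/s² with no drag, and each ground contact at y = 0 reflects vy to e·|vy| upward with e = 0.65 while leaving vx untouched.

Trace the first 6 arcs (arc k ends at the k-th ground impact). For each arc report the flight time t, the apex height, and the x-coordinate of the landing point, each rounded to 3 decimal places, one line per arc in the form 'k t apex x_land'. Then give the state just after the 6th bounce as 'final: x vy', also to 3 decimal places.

1 3.525 25.097 25.453
2 2.942 10.603 46.695
3 1.912 4.480 60.502
4 1.243 1.893 69.477
5 0.808 0.800 75.311
6 0.525 0.338 79.103
final: 79.103 1.673

Arc 1: start y=17.290, vy=12.370 → t=3.525, apex=25.097, x_land=25.453, impact vy=-22.179
  bounce: vy ← 0.65·22.179 = 14.416
Arc 2: start y=0.000, vy=14.416 → t=2.942, apex=10.603, x_land=46.695, impact vy=-14.416
  bounce: vy ← 0.65·14.416 = 9.371
Arc 3: start y=0.000, vy=9.371 → t=1.912, apex=4.480, x_land=60.502, impact vy=-9.371
  bounce: vy ← 0.65·9.371 = 6.091
Arc 4: start y=0.000, vy=6.091 → t=1.243, apex=1.893, x_land=69.477, impact vy=-6.091
  bounce: vy ← 0.65·6.091 = 3.959
Arc 5: start y=0.000, vy=3.959 → t=0.808, apex=0.800, x_land=75.311, impact vy=-3.959
  bounce: vy ← 0.65·3.959 = 2.573
Arc 6: start y=0.000, vy=2.573 → t=0.525, apex=0.338, x_land=79.103, impact vy=-2.573
  bounce: vy ← 0.65·2.573 = 1.673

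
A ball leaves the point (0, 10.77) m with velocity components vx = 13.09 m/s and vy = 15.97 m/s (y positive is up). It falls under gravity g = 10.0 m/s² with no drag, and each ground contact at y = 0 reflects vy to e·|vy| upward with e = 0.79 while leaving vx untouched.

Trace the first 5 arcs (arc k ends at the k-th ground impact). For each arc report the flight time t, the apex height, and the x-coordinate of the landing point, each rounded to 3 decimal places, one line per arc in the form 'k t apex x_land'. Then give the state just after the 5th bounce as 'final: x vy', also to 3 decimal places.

Arc 1: start y=10.770, vy=15.970 → t=3.766, apex=23.522, x_land=49.296, impact vy=-21.690
  bounce: vy ← 0.79·21.690 = 17.135
Arc 2: start y=0.000, vy=17.135 → t=3.427, apex=14.680, x_land=94.155, impact vy=-17.135
  bounce: vy ← 0.79·17.135 = 13.537
Arc 3: start y=0.000, vy=13.537 → t=2.707, apex=9.162, x_land=129.594, impact vy=-13.537
  bounce: vy ← 0.79·13.537 = 10.694
Arc 4: start y=0.000, vy=10.694 → t=2.139, apex=5.718, x_land=157.591, impact vy=-10.694
  bounce: vy ← 0.79·10.694 = 8.448
Arc 5: start y=0.000, vy=8.448 → t=1.690, apex=3.569, x_land=179.708, impact vy=-8.448
  bounce: vy ← 0.79·8.448 = 6.674

1 3.766 23.522 49.296
2 3.427 14.680 94.155
3 2.707 9.162 129.594
4 2.139 5.718 157.591
5 1.690 3.569 179.708
final: 179.708 6.674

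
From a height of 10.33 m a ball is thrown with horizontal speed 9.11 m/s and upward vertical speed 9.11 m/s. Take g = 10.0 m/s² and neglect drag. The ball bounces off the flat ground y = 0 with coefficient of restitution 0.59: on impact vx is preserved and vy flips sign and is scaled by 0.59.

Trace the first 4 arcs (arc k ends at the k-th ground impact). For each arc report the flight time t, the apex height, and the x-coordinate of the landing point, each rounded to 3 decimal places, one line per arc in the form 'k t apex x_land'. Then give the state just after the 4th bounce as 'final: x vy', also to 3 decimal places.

1 2.613 14.480 23.802
2 2.008 5.040 42.095
3 1.185 1.755 52.889
4 0.699 0.611 59.256
final: 59.256 2.062

Arc 1: start y=10.330, vy=9.110 → t=2.613, apex=14.480, x_land=23.802, impact vy=-17.017
  bounce: vy ← 0.59·17.017 = 10.040
Arc 2: start y=0.000, vy=10.040 → t=2.008, apex=5.040, x_land=42.095, impact vy=-10.040
  bounce: vy ← 0.59·10.040 = 5.924
Arc 3: start y=0.000, vy=5.924 → t=1.185, apex=1.755, x_land=52.889, impact vy=-5.924
  bounce: vy ← 0.59·5.924 = 3.495
Arc 4: start y=0.000, vy=3.495 → t=0.699, apex=0.611, x_land=59.256, impact vy=-3.495
  bounce: vy ← 0.59·3.495 = 2.062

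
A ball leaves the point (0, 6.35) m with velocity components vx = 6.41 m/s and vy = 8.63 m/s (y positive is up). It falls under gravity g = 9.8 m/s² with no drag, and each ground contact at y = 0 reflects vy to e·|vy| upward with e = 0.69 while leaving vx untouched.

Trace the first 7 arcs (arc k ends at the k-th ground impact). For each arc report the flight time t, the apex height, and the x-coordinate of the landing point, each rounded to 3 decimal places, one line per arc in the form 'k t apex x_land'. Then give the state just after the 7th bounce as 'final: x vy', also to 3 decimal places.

Arc 1: start y=6.350, vy=8.630 → t=2.320, apex=10.150, x_land=14.870, impact vy=-14.104
  bounce: vy ← 0.69·14.104 = 9.732
Arc 2: start y=0.000, vy=9.732 → t=1.986, apex=4.832, x_land=27.601, impact vy=-9.732
  bounce: vy ← 0.69·9.732 = 6.715
Arc 3: start y=0.000, vy=6.715 → t=1.370, apex=2.301, x_land=36.386, impact vy=-6.715
  bounce: vy ← 0.69·6.715 = 4.633
Arc 4: start y=0.000, vy=4.633 → t=0.946, apex=1.095, x_land=42.447, impact vy=-4.633
  bounce: vy ← 0.69·4.633 = 3.197
Arc 5: start y=0.000, vy=3.197 → t=0.652, apex=0.521, x_land=46.630, impact vy=-3.197
  bounce: vy ← 0.69·3.197 = 2.206
Arc 6: start y=0.000, vy=2.206 → t=0.450, apex=0.248, x_land=49.515, impact vy=-2.206
  bounce: vy ← 0.69·2.206 = 1.522
Arc 7: start y=0.000, vy=1.522 → t=0.311, apex=0.118, x_land=51.507, impact vy=-1.522
  bounce: vy ← 0.69·1.522 = 1.050

1 2.320 10.150 14.870
2 1.986 4.832 27.601
3 1.370 2.301 36.386
4 0.946 1.095 42.447
5 0.652 0.521 46.630
6 0.450 0.248 49.515
7 0.311 0.118 51.507
final: 51.507 1.050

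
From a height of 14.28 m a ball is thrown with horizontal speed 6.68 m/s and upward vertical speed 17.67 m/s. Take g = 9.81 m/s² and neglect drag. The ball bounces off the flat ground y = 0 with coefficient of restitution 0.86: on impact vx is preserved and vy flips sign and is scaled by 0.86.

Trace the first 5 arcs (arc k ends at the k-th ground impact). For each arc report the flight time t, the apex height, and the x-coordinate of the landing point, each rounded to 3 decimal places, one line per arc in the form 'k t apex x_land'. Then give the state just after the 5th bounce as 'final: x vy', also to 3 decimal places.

Arc 1: start y=14.280, vy=17.670 → t=4.282, apex=30.194, x_land=28.606, impact vy=-24.339
  bounce: vy ← 0.86·24.339 = 20.932
Arc 2: start y=0.000, vy=20.932 → t=4.267, apex=22.331, x_land=57.112, impact vy=-20.932
  bounce: vy ← 0.86·20.932 = 18.001
Arc 3: start y=0.000, vy=18.001 → t=3.670, apex=16.516, x_land=81.628, impact vy=-18.001
  bounce: vy ← 0.86·18.001 = 15.481
Arc 4: start y=0.000, vy=15.481 → t=3.156, apex=12.215, x_land=102.711, impact vy=-15.481
  bounce: vy ← 0.86·15.481 = 13.314
Arc 5: start y=0.000, vy=13.314 → t=2.714, apex=9.035, x_land=120.843, impact vy=-13.314
  bounce: vy ← 0.86·13.314 = 11.450

1 4.282 30.194 28.606
2 4.267 22.331 57.112
3 3.670 16.516 81.628
4 3.156 12.215 102.711
5 2.714 9.035 120.843
final: 120.843 11.450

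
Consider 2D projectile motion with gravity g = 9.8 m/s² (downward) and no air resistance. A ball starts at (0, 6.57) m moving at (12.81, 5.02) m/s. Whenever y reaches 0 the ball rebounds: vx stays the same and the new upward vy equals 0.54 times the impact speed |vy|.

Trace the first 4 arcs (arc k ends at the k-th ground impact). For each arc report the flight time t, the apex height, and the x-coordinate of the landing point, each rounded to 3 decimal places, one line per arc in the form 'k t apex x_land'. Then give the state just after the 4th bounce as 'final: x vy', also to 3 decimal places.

1 1.778 7.856 22.782
2 1.367 2.291 40.299
3 0.738 0.668 49.758
4 0.399 0.195 54.866
final: 54.866 1.055

Arc 1: start y=6.570, vy=5.020 → t=1.778, apex=7.856, x_land=22.782, impact vy=-12.409
  bounce: vy ← 0.54·12.409 = 6.701
Arc 2: start y=0.000, vy=6.701 → t=1.367, apex=2.291, x_land=40.299, impact vy=-6.701
  bounce: vy ← 0.54·6.701 = 3.618
Arc 3: start y=0.000, vy=3.618 → t=0.738, apex=0.668, x_land=49.758, impact vy=-3.618
  bounce: vy ← 0.54·3.618 = 1.954
Arc 4: start y=0.000, vy=1.954 → t=0.399, apex=0.195, x_land=54.866, impact vy=-1.954
  bounce: vy ← 0.54·1.954 = 1.055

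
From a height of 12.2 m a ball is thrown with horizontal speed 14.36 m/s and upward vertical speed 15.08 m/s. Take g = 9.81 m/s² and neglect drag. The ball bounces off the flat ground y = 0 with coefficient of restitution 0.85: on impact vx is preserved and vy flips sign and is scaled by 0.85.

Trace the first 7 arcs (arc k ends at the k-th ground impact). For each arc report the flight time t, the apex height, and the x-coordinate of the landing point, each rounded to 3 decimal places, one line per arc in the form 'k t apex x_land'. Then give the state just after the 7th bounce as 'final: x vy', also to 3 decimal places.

Arc 1: start y=12.200, vy=15.080 → t=3.740, apex=23.791, x_land=53.700, impact vy=-21.605
  bounce: vy ← 0.85·21.605 = 18.364
Arc 2: start y=0.000, vy=18.364 → t=3.744, apex=17.189, x_land=107.463, impact vy=-18.364
  bounce: vy ← 0.85·18.364 = 15.610
Arc 3: start y=0.000, vy=15.610 → t=3.182, apex=12.419, x_land=153.162, impact vy=-15.610
  bounce: vy ← 0.85·15.610 = 13.268
Arc 4: start y=0.000, vy=13.268 → t=2.705, apex=8.973, x_land=192.006, impact vy=-13.268
  bounce: vy ← 0.85·13.268 = 11.278
Arc 5: start y=0.000, vy=11.278 → t=2.299, apex=6.483, x_land=225.023, impact vy=-11.278
  bounce: vy ← 0.85·11.278 = 9.586
Arc 6: start y=0.000, vy=9.586 → t=1.954, apex=4.684, x_land=253.088, impact vy=-9.586
  bounce: vy ← 0.85·9.586 = 8.148
Arc 7: start y=0.000, vy=8.148 → t=1.661, apex=3.384, x_land=276.943, impact vy=-8.148
  bounce: vy ← 0.85·8.148 = 6.926

1 3.740 23.791 53.700
2 3.744 17.189 107.463
3 3.182 12.419 153.162
4 2.705 8.973 192.006
5 2.299 6.483 225.023
6 1.954 4.684 253.088
7 1.661 3.384 276.943
final: 276.943 6.926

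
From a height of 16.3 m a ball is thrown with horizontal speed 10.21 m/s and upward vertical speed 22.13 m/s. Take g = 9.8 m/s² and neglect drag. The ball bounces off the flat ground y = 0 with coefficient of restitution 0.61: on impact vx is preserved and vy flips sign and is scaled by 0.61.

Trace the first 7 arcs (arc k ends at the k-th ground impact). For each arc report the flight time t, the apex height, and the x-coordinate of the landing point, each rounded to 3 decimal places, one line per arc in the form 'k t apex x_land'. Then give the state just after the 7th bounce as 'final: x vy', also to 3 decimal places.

1 5.161 41.287 52.693
2 3.541 15.363 88.850
3 2.160 5.716 110.905
4 1.318 2.127 124.359
5 0.804 0.791 132.566
6 0.490 0.295 137.573
7 0.299 0.110 140.626
final: 140.626 0.894

Arc 1: start y=16.300, vy=22.130 → t=5.161, apex=41.287, x_land=52.693, impact vy=-28.447
  bounce: vy ← 0.61·28.447 = 17.353
Arc 2: start y=0.000, vy=17.353 → t=3.541, apex=15.363, x_land=88.850, impact vy=-17.353
  bounce: vy ← 0.61·17.353 = 10.585
Arc 3: start y=0.000, vy=10.585 → t=2.160, apex=5.716, x_land=110.905, impact vy=-10.585
  bounce: vy ← 0.61·10.585 = 6.457
Arc 4: start y=0.000, vy=6.457 → t=1.318, apex=2.127, x_land=124.359, impact vy=-6.457
  bounce: vy ← 0.61·6.457 = 3.939
Arc 5: start y=0.000, vy=3.939 → t=0.804, apex=0.791, x_land=132.566, impact vy=-3.939
  bounce: vy ← 0.61·3.939 = 2.403
Arc 6: start y=0.000, vy=2.403 → t=0.490, apex=0.295, x_land=137.573, impact vy=-2.403
  bounce: vy ← 0.61·2.403 = 1.466
Arc 7: start y=0.000, vy=1.466 → t=0.299, apex=0.110, x_land=140.626, impact vy=-1.466
  bounce: vy ← 0.61·1.466 = 0.894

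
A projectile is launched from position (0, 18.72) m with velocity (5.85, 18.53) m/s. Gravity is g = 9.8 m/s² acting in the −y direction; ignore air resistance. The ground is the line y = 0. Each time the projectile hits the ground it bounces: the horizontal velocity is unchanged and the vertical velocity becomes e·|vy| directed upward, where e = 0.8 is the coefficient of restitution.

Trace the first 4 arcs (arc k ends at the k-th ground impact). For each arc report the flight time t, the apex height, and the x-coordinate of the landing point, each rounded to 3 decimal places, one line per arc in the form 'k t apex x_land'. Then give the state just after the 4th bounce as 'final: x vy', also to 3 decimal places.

Arc 1: start y=18.720, vy=18.530 → t=4.610, apex=36.238, x_land=26.970, impact vy=-26.651
  bounce: vy ← 0.8·26.651 = 21.321
Arc 2: start y=0.000, vy=21.321 → t=4.351, apex=23.193, x_land=52.425, impact vy=-21.321
  bounce: vy ← 0.8·21.321 = 17.057
Arc 3: start y=0.000, vy=17.057 → t=3.481, apex=14.843, x_land=72.788, impact vy=-17.057
  bounce: vy ← 0.8·17.057 = 13.645
Arc 4: start y=0.000, vy=13.645 → t=2.785, apex=9.500, x_land=89.079, impact vy=-13.645
  bounce: vy ← 0.8·13.645 = 10.916

1 4.610 36.238 26.970
2 4.351 23.193 52.425
3 3.481 14.843 72.788
4 2.785 9.500 89.079
final: 89.079 10.916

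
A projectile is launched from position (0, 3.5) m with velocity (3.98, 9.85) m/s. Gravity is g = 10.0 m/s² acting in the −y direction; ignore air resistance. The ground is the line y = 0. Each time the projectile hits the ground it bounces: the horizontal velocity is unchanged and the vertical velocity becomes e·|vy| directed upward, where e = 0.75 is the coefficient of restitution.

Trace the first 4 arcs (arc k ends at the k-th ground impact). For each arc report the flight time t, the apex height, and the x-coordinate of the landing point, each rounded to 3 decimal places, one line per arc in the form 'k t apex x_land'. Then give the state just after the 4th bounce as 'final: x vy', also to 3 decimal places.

Arc 1: start y=3.500, vy=9.850 → t=2.277, apex=8.351, x_land=9.064, impact vy=-12.924
  bounce: vy ← 0.75·12.924 = 9.693
Arc 2: start y=0.000, vy=9.693 → t=1.939, apex=4.698, x_land=16.779, impact vy=-9.693
  bounce: vy ← 0.75·9.693 = 7.270
Arc 3: start y=0.000, vy=7.270 → t=1.454, apex=2.642, x_land=22.566, impact vy=-7.270
  bounce: vy ← 0.75·7.270 = 5.452
Arc 4: start y=0.000, vy=5.452 → t=1.090, apex=1.486, x_land=26.906, impact vy=-5.452
  bounce: vy ← 0.75·5.452 = 4.089

1 2.277 8.351 9.064
2 1.939 4.698 16.779
3 1.454 2.642 22.566
4 1.090 1.486 26.906
final: 26.906 4.089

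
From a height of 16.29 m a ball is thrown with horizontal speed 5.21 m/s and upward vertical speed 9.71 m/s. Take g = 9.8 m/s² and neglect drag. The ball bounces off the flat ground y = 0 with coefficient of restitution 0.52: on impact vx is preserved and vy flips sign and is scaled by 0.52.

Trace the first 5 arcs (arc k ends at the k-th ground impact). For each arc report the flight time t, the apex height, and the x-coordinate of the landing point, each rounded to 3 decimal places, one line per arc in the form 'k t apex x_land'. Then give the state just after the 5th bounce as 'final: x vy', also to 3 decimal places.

Arc 1: start y=16.290, vy=9.710 → t=3.066, apex=21.100, x_land=15.974, impact vy=-20.336
  bounce: vy ← 0.52·20.336 = 10.575
Arc 2: start y=0.000, vy=10.575 → t=2.158, apex=5.706, x_land=27.218, impact vy=-10.575
  bounce: vy ← 0.52·10.575 = 5.499
Arc 3: start y=0.000, vy=5.499 → t=1.122, apex=1.543, x_land=33.064, impact vy=-5.499
  bounce: vy ← 0.52·5.499 = 2.859
Arc 4: start y=0.000, vy=2.859 → t=0.584, apex=0.417, x_land=36.105, impact vy=-2.859
  bounce: vy ← 0.52·2.859 = 1.487
Arc 5: start y=0.000, vy=1.487 → t=0.303, apex=0.113, x_land=37.686, impact vy=-1.487
  bounce: vy ← 0.52·1.487 = 0.773

1 3.066 21.100 15.974
2 2.158 5.706 27.218
3 1.122 1.543 33.064
4 0.584 0.417 36.105
5 0.303 0.113 37.686
final: 37.686 0.773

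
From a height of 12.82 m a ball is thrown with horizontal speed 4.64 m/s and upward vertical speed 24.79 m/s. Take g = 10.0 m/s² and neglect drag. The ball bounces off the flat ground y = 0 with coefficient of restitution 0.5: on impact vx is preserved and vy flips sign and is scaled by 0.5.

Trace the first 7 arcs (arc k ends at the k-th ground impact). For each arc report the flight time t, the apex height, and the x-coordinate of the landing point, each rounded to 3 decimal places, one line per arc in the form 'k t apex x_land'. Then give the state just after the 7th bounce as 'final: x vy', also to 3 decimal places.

Arc 1: start y=12.820, vy=24.790 → t=5.430, apex=43.547, x_land=25.196, impact vy=-29.512
  bounce: vy ← 0.5·29.512 = 14.756
Arc 2: start y=0.000, vy=14.756 → t=2.951, apex=10.887, x_land=38.889, impact vy=-14.756
  bounce: vy ← 0.5·14.756 = 7.378
Arc 3: start y=0.000, vy=7.378 → t=1.476, apex=2.722, x_land=45.736, impact vy=-7.378
  bounce: vy ← 0.5·7.378 = 3.689
Arc 4: start y=0.000, vy=3.689 → t=0.738, apex=0.680, x_land=49.160, impact vy=-3.689
  bounce: vy ← 0.5·3.689 = 1.844
Arc 5: start y=0.000, vy=1.844 → t=0.369, apex=0.170, x_land=50.871, impact vy=-1.844
  bounce: vy ← 0.5·1.844 = 0.922
Arc 6: start y=0.000, vy=0.922 → t=0.184, apex=0.043, x_land=51.727, impact vy=-0.922
  bounce: vy ← 0.5·0.922 = 0.461
Arc 7: start y=0.000, vy=0.461 → t=0.092, apex=0.011, x_land=52.155, impact vy=-0.461
  bounce: vy ← 0.5·0.461 = 0.231

1 5.430 43.547 25.196
2 2.951 10.887 38.889
3 1.476 2.722 45.736
4 0.738 0.680 49.160
5 0.369 0.170 50.871
6 0.184 0.043 51.727
7 0.092 0.011 52.155
final: 52.155 0.231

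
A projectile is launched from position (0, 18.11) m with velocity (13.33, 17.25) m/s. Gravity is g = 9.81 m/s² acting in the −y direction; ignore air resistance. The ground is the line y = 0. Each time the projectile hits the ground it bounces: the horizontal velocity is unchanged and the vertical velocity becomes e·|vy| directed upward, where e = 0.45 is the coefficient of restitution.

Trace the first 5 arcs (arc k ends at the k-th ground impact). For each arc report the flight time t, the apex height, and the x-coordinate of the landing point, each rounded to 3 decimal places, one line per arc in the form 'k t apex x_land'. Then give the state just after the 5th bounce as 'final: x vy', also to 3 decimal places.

1 4.363 33.276 58.159
2 2.344 6.738 89.407
3 1.055 1.365 103.469
4 0.475 0.276 109.797
5 0.214 0.056 112.644
final: 112.644 0.471

Arc 1: start y=18.110, vy=17.250 → t=4.363, apex=33.276, x_land=58.159, impact vy=-25.552
  bounce: vy ← 0.45·25.552 = 11.498
Arc 2: start y=0.000, vy=11.498 → t=2.344, apex=6.738, x_land=89.407, impact vy=-11.498
  bounce: vy ← 0.45·11.498 = 5.174
Arc 3: start y=0.000, vy=5.174 → t=1.055, apex=1.365, x_land=103.469, impact vy=-5.174
  bounce: vy ← 0.45·5.174 = 2.328
Arc 4: start y=0.000, vy=2.328 → t=0.475, apex=0.276, x_land=109.797, impact vy=-2.328
  bounce: vy ← 0.45·2.328 = 1.048
Arc 5: start y=0.000, vy=1.048 → t=0.214, apex=0.056, x_land=112.644, impact vy=-1.048
  bounce: vy ← 0.45·1.048 = 0.471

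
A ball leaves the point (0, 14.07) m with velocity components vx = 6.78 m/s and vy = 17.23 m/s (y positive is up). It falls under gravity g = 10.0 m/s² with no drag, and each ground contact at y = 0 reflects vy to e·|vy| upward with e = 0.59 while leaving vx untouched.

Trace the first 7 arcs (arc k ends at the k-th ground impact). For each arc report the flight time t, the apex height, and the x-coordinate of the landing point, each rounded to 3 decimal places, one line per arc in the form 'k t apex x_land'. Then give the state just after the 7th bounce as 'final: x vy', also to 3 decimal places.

1 4.128 28.914 27.986
2 2.838 10.065 47.225
3 1.674 3.504 58.576
4 0.988 1.220 65.273
5 0.583 0.425 69.224
6 0.344 0.148 71.555
7 0.203 0.051 72.931
final: 72.931 0.598

Arc 1: start y=14.070, vy=17.230 → t=4.128, apex=28.914, x_land=27.986, impact vy=-24.047
  bounce: vy ← 0.59·24.047 = 14.188
Arc 2: start y=0.000, vy=14.188 → t=2.838, apex=10.065, x_land=47.225, impact vy=-14.188
  bounce: vy ← 0.59·14.188 = 8.371
Arc 3: start y=0.000, vy=8.371 → t=1.674, apex=3.504, x_land=58.576, impact vy=-8.371
  bounce: vy ← 0.59·8.371 = 4.939
Arc 4: start y=0.000, vy=4.939 → t=0.988, apex=1.220, x_land=65.273, impact vy=-4.939
  bounce: vy ← 0.59·4.939 = 2.914
Arc 5: start y=0.000, vy=2.914 → t=0.583, apex=0.425, x_land=69.224, impact vy=-2.914
  bounce: vy ← 0.59·2.914 = 1.719
Arc 6: start y=0.000, vy=1.719 → t=0.344, apex=0.148, x_land=71.555, impact vy=-1.719
  bounce: vy ← 0.59·1.719 = 1.014
Arc 7: start y=0.000, vy=1.014 → t=0.203, apex=0.051, x_land=72.931, impact vy=-1.014
  bounce: vy ← 0.59·1.014 = 0.598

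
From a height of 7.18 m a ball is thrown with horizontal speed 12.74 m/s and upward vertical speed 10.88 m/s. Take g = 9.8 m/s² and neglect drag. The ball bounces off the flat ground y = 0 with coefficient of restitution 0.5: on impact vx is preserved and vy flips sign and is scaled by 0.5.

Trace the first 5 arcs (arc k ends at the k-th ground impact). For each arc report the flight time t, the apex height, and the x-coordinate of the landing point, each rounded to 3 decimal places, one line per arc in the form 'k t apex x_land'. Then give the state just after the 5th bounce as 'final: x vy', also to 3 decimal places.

Arc 1: start y=7.180, vy=10.880 → t=2.753, apex=13.220, x_land=35.070, impact vy=-16.097
  bounce: vy ← 0.5·16.097 = 8.048
Arc 2: start y=0.000, vy=8.048 → t=1.643, apex=3.305, x_land=55.995, impact vy=-8.048
  bounce: vy ← 0.5·8.048 = 4.024
Arc 3: start y=0.000, vy=4.024 → t=0.821, apex=0.826, x_land=66.458, impact vy=-4.024
  bounce: vy ← 0.5·4.024 = 2.012
Arc 4: start y=0.000, vy=2.012 → t=0.411, apex=0.207, x_land=71.690, impact vy=-2.012
  bounce: vy ← 0.5·2.012 = 1.006
Arc 5: start y=0.000, vy=1.006 → t=0.205, apex=0.052, x_land=74.305, impact vy=-1.006
  bounce: vy ← 0.5·1.006 = 0.503

1 2.753 13.220 35.070
2 1.643 3.305 55.995
3 0.821 0.826 66.458
4 0.411 0.207 71.690
5 0.205 0.052 74.305
final: 74.305 0.503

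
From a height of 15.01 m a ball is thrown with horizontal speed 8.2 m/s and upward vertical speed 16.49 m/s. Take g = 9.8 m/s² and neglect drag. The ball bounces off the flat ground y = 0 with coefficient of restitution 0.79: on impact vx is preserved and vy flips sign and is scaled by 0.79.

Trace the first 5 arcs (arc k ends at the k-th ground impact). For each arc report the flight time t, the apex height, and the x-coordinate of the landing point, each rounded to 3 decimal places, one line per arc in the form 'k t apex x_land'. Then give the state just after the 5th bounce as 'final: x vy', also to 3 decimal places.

1 4.111 28.883 33.706
2 3.836 18.026 65.162
3 3.030 11.250 90.012
4 2.394 7.021 109.643
5 1.891 4.382 125.152
final: 125.152 7.321

Arc 1: start y=15.010, vy=16.490 → t=4.111, apex=28.883, x_land=33.706, impact vy=-23.793
  bounce: vy ← 0.79·23.793 = 18.797
Arc 2: start y=0.000, vy=18.797 → t=3.836, apex=18.026, x_land=65.162, impact vy=-18.797
  bounce: vy ← 0.79·18.797 = 14.849
Arc 3: start y=0.000, vy=14.849 → t=3.030, apex=11.250, x_land=90.012, impact vy=-14.849
  bounce: vy ← 0.79·14.849 = 11.731
Arc 4: start y=0.000, vy=11.731 → t=2.394, apex=7.021, x_land=109.643, impact vy=-11.731
  bounce: vy ← 0.79·11.731 = 9.267
Arc 5: start y=0.000, vy=9.267 → t=1.891, apex=4.382, x_land=125.152, impact vy=-9.267
  bounce: vy ← 0.79·9.267 = 7.321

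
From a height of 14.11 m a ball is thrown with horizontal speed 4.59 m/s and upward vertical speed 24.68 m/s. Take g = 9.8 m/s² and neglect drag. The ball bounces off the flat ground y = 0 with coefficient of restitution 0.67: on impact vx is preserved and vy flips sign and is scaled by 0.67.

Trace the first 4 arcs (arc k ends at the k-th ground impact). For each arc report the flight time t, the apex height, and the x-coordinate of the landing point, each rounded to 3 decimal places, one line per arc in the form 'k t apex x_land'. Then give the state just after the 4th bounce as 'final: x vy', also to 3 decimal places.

1 5.555 45.187 25.498
2 4.069 20.284 44.176
3 2.726 9.106 56.690
4 1.827 4.088 65.074
final: 65.074 5.997

Arc 1: start y=14.110, vy=24.680 → t=5.555, apex=45.187, x_land=25.498, impact vy=-29.760
  bounce: vy ← 0.67·29.760 = 19.939
Arc 2: start y=0.000, vy=19.939 → t=4.069, apex=20.284, x_land=44.176, impact vy=-19.939
  bounce: vy ← 0.67·19.939 = 13.359
Arc 3: start y=0.000, vy=13.359 → t=2.726, apex=9.106, x_land=56.690, impact vy=-13.359
  bounce: vy ← 0.67·13.359 = 8.951
Arc 4: start y=0.000, vy=8.951 → t=1.827, apex=4.088, x_land=65.074, impact vy=-8.951
  bounce: vy ← 0.67·8.951 = 5.997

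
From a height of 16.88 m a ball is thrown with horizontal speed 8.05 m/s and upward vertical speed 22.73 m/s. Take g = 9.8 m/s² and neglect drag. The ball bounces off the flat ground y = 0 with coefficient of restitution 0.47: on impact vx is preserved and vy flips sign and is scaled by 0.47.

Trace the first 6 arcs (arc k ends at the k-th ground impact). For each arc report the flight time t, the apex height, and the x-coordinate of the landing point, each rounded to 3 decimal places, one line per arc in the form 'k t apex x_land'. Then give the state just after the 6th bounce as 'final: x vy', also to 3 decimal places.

1 5.290 43.240 42.584
2 2.792 9.552 65.063
3 1.312 2.110 75.628
4 0.617 0.466 80.593
5 0.290 0.103 82.927
6 0.136 0.023 84.024
final: 84.024 0.314

Arc 1: start y=16.880, vy=22.730 → t=5.290, apex=43.240, x_land=42.584, impact vy=-29.112
  bounce: vy ← 0.47·29.112 = 13.683
Arc 2: start y=0.000, vy=13.683 → t=2.792, apex=9.552, x_land=65.063, impact vy=-13.683
  bounce: vy ← 0.47·13.683 = 6.431
Arc 3: start y=0.000, vy=6.431 → t=1.312, apex=2.110, x_land=75.628, impact vy=-6.431
  bounce: vy ← 0.47·6.431 = 3.022
Arc 4: start y=0.000, vy=3.022 → t=0.617, apex=0.466, x_land=80.593, impact vy=-3.022
  bounce: vy ← 0.47·3.022 = 1.421
Arc 5: start y=0.000, vy=1.421 → t=0.290, apex=0.103, x_land=82.927, impact vy=-1.421
  bounce: vy ← 0.47·1.421 = 0.668
Arc 6: start y=0.000, vy=0.668 → t=0.136, apex=0.023, x_land=84.024, impact vy=-0.668
  bounce: vy ← 0.47·0.668 = 0.314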